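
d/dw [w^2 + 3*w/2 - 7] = 2*w + 3/2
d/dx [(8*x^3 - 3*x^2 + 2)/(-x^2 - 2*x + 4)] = 2*(-4*x^4 - 16*x^3 + 51*x^2 - 10*x + 2)/(x^4 + 4*x^3 - 4*x^2 - 16*x + 16)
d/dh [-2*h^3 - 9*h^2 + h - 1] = -6*h^2 - 18*h + 1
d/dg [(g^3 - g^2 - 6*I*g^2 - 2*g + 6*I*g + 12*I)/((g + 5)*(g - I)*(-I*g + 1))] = 2*(3*g^4*(-1 + I) + 3*g^3*(2 + I) + 12*g^2*(3 + I) + 5*g*(18 - I) - 9 - 5*I)/(g^6 + 10*g^5 + 27*g^4 + 20*g^3 + 51*g^2 + 10*g + 25)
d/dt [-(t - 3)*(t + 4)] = -2*t - 1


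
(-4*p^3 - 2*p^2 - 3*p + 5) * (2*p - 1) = -8*p^4 - 4*p^2 + 13*p - 5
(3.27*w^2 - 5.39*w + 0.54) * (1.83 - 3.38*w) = -11.0526*w^3 + 24.2023*w^2 - 11.6889*w + 0.9882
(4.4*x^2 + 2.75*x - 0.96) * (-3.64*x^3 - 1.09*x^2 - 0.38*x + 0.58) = -16.016*x^5 - 14.806*x^4 - 1.1751*x^3 + 2.5534*x^2 + 1.9598*x - 0.5568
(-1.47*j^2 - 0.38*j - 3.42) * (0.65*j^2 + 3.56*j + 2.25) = -0.9555*j^4 - 5.4802*j^3 - 6.8833*j^2 - 13.0302*j - 7.695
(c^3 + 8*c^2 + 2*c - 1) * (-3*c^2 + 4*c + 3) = -3*c^5 - 20*c^4 + 29*c^3 + 35*c^2 + 2*c - 3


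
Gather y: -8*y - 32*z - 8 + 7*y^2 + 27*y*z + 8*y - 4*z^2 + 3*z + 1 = 7*y^2 + 27*y*z - 4*z^2 - 29*z - 7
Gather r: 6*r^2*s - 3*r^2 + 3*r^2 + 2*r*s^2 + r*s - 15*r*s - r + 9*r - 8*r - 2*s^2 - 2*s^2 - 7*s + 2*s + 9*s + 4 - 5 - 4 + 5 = 6*r^2*s + r*(2*s^2 - 14*s) - 4*s^2 + 4*s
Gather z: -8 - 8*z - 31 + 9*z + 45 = z + 6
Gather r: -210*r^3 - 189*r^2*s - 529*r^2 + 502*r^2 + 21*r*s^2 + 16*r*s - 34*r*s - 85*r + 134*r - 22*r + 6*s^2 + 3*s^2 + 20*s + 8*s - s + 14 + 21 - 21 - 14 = -210*r^3 + r^2*(-189*s - 27) + r*(21*s^2 - 18*s + 27) + 9*s^2 + 27*s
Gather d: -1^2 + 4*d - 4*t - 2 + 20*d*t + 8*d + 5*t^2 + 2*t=d*(20*t + 12) + 5*t^2 - 2*t - 3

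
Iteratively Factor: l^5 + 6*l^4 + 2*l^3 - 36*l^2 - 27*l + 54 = (l - 1)*(l^4 + 7*l^3 + 9*l^2 - 27*l - 54) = (l - 2)*(l - 1)*(l^3 + 9*l^2 + 27*l + 27) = (l - 2)*(l - 1)*(l + 3)*(l^2 + 6*l + 9) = (l - 2)*(l - 1)*(l + 3)^2*(l + 3)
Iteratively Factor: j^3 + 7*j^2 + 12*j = (j + 3)*(j^2 + 4*j) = (j + 3)*(j + 4)*(j)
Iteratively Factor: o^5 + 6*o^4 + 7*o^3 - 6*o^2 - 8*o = (o + 4)*(o^4 + 2*o^3 - o^2 - 2*o) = (o + 2)*(o + 4)*(o^3 - o) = (o - 1)*(o + 2)*(o + 4)*(o^2 + o) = o*(o - 1)*(o + 2)*(o + 4)*(o + 1)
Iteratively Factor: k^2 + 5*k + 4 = (k + 1)*(k + 4)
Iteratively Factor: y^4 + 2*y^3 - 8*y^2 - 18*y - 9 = (y + 1)*(y^3 + y^2 - 9*y - 9) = (y - 3)*(y + 1)*(y^2 + 4*y + 3) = (y - 3)*(y + 1)*(y + 3)*(y + 1)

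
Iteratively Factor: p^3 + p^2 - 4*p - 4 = (p + 2)*(p^2 - p - 2) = (p + 1)*(p + 2)*(p - 2)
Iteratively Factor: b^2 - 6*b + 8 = (b - 2)*(b - 4)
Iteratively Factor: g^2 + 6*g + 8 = (g + 2)*(g + 4)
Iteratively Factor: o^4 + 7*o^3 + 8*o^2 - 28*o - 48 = (o + 3)*(o^3 + 4*o^2 - 4*o - 16) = (o + 2)*(o + 3)*(o^2 + 2*o - 8) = (o - 2)*(o + 2)*(o + 3)*(o + 4)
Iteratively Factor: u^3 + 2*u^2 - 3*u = (u + 3)*(u^2 - u) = (u - 1)*(u + 3)*(u)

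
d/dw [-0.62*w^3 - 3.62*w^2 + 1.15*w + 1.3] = -1.86*w^2 - 7.24*w + 1.15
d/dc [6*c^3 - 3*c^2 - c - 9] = 18*c^2 - 6*c - 1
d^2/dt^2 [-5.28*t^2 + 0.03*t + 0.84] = -10.5600000000000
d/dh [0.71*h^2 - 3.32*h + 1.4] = 1.42*h - 3.32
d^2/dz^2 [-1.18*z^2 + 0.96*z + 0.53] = -2.36000000000000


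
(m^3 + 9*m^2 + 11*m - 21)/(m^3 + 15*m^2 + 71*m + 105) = (m - 1)/(m + 5)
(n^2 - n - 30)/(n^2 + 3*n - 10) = (n - 6)/(n - 2)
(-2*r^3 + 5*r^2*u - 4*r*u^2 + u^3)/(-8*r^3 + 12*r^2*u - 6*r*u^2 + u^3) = (r^2 - 2*r*u + u^2)/(4*r^2 - 4*r*u + u^2)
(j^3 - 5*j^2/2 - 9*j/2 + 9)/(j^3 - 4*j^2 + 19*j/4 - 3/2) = 2*(j^2 - j - 6)/(2*j^2 - 5*j + 2)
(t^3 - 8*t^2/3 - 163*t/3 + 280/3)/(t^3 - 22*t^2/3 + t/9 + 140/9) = 3*(t^2 - t - 56)/(3*t^2 - 17*t - 28)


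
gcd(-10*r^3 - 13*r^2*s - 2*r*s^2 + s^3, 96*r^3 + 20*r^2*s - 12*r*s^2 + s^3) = 2*r + s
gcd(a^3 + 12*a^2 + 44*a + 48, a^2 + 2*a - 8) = a + 4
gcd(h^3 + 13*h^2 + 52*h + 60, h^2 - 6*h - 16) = h + 2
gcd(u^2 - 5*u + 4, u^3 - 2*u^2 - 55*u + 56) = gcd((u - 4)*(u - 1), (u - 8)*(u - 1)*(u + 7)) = u - 1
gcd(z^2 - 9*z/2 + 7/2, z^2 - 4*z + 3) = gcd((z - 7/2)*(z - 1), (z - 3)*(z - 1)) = z - 1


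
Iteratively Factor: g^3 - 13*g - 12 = (g + 1)*(g^2 - g - 12) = (g - 4)*(g + 1)*(g + 3)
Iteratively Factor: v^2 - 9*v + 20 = (v - 5)*(v - 4)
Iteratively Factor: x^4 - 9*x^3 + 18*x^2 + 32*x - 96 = (x - 4)*(x^3 - 5*x^2 - 2*x + 24) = (x - 4)*(x - 3)*(x^2 - 2*x - 8) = (x - 4)^2*(x - 3)*(x + 2)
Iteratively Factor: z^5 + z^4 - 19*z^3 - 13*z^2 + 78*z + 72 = (z + 2)*(z^4 - z^3 - 17*z^2 + 21*z + 36) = (z + 2)*(z + 4)*(z^3 - 5*z^2 + 3*z + 9) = (z + 1)*(z + 2)*(z + 4)*(z^2 - 6*z + 9) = (z - 3)*(z + 1)*(z + 2)*(z + 4)*(z - 3)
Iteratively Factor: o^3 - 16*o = (o)*(o^2 - 16) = o*(o - 4)*(o + 4)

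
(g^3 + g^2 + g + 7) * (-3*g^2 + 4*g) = -3*g^5 + g^4 + g^3 - 17*g^2 + 28*g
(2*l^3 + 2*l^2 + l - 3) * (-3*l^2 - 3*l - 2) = -6*l^5 - 12*l^4 - 13*l^3 + 2*l^2 + 7*l + 6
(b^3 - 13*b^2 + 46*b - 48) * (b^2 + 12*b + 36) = b^5 - b^4 - 74*b^3 + 36*b^2 + 1080*b - 1728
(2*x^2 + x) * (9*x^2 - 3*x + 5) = 18*x^4 + 3*x^3 + 7*x^2 + 5*x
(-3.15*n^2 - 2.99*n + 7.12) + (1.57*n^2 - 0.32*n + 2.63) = -1.58*n^2 - 3.31*n + 9.75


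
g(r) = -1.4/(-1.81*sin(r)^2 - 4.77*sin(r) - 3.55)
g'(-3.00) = 0.70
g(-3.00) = 0.48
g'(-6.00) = -0.31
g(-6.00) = 0.28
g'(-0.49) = -1.30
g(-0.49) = 0.82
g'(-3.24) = 0.44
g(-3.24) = 0.35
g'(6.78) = -0.21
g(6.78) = 0.22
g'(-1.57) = -0.00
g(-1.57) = 2.37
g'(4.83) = -0.54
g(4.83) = 2.34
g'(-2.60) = 1.41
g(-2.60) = 0.89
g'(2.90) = 0.33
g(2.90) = 0.29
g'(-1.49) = -0.37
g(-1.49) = 2.36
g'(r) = -1.4*(3.62*sin(r)*cos(r) + 4.77*cos(r))/(-1.81*sin(r)^2 - 4.77*sin(r) - 3.55)^2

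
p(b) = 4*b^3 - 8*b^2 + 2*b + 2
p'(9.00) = 830.00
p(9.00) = 2288.00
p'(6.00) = 338.00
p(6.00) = 590.00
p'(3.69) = 106.35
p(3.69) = 101.42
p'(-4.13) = 272.76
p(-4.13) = -424.50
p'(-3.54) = 209.02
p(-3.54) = -282.78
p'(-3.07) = 164.22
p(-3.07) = -195.28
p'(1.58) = 6.68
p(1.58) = 0.97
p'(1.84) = 13.19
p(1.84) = 3.51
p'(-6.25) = 570.75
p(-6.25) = -1299.56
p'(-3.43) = 198.06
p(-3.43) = -260.39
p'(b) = 12*b^2 - 16*b + 2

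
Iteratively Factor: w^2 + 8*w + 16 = (w + 4)*(w + 4)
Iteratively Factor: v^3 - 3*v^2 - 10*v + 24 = (v - 4)*(v^2 + v - 6) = (v - 4)*(v + 3)*(v - 2)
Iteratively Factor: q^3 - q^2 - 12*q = (q + 3)*(q^2 - 4*q) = (q - 4)*(q + 3)*(q)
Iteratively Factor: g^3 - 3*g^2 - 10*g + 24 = (g + 3)*(g^2 - 6*g + 8) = (g - 4)*(g + 3)*(g - 2)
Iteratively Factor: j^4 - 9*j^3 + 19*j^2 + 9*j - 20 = (j + 1)*(j^3 - 10*j^2 + 29*j - 20) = (j - 5)*(j + 1)*(j^2 - 5*j + 4) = (j - 5)*(j - 1)*(j + 1)*(j - 4)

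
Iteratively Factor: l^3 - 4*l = (l + 2)*(l^2 - 2*l) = (l - 2)*(l + 2)*(l)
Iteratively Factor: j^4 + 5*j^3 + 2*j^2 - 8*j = (j + 2)*(j^3 + 3*j^2 - 4*j) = (j + 2)*(j + 4)*(j^2 - j) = j*(j + 2)*(j + 4)*(j - 1)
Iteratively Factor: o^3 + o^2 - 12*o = (o - 3)*(o^2 + 4*o) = (o - 3)*(o + 4)*(o)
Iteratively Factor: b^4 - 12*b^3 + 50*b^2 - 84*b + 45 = (b - 5)*(b^3 - 7*b^2 + 15*b - 9) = (b - 5)*(b - 1)*(b^2 - 6*b + 9) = (b - 5)*(b - 3)*(b - 1)*(b - 3)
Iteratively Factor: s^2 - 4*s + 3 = (s - 3)*(s - 1)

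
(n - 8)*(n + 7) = n^2 - n - 56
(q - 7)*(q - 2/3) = q^2 - 23*q/3 + 14/3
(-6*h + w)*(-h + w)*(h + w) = 6*h^3 - h^2*w - 6*h*w^2 + w^3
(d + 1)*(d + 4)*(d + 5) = d^3 + 10*d^2 + 29*d + 20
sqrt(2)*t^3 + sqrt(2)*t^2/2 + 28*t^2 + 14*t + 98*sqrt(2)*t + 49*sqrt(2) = (t + 7*sqrt(2))^2*(sqrt(2)*t + sqrt(2)/2)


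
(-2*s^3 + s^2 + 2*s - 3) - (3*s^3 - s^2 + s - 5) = -5*s^3 + 2*s^2 + s + 2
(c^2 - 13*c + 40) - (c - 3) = c^2 - 14*c + 43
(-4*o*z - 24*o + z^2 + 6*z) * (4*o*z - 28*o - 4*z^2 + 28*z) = -16*o^2*z^2 + 16*o^2*z + 672*o^2 + 20*o*z^3 - 20*o*z^2 - 840*o*z - 4*z^4 + 4*z^3 + 168*z^2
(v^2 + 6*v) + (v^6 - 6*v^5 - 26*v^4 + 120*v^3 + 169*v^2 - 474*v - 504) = v^6 - 6*v^5 - 26*v^4 + 120*v^3 + 170*v^2 - 468*v - 504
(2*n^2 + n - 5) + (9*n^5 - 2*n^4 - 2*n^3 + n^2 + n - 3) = 9*n^5 - 2*n^4 - 2*n^3 + 3*n^2 + 2*n - 8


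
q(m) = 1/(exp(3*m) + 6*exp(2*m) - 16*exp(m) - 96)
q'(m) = (-3*exp(3*m) - 12*exp(2*m) + 16*exp(m))/(exp(3*m) + 6*exp(2*m) - 16*exp(m) - 96)^2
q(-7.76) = -0.01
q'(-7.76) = 0.00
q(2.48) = 0.00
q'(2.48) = -0.00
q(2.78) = 0.00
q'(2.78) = -0.00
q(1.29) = -0.04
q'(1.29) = -0.33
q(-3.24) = -0.01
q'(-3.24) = 0.00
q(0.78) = -0.01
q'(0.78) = -0.01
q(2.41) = 0.00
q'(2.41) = -0.00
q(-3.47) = -0.01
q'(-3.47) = 0.00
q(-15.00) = -0.01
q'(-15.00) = 0.00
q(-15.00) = -0.01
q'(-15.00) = 0.00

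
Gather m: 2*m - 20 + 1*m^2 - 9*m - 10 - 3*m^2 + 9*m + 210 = -2*m^2 + 2*m + 180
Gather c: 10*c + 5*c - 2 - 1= 15*c - 3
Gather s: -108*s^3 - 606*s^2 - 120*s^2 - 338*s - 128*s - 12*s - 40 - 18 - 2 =-108*s^3 - 726*s^2 - 478*s - 60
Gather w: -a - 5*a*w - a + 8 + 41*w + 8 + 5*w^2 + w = -2*a + 5*w^2 + w*(42 - 5*a) + 16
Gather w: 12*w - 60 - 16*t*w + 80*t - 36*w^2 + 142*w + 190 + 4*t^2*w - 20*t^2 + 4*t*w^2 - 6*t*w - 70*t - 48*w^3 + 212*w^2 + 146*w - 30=-20*t^2 + 10*t - 48*w^3 + w^2*(4*t + 176) + w*(4*t^2 - 22*t + 300) + 100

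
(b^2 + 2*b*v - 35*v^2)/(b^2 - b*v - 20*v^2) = (b + 7*v)/(b + 4*v)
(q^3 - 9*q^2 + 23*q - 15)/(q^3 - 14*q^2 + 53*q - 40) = (q - 3)/(q - 8)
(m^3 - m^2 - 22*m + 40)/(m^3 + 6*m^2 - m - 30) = (m - 4)/(m + 3)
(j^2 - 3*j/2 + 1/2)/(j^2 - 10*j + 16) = (2*j^2 - 3*j + 1)/(2*(j^2 - 10*j + 16))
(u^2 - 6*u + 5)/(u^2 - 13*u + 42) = (u^2 - 6*u + 5)/(u^2 - 13*u + 42)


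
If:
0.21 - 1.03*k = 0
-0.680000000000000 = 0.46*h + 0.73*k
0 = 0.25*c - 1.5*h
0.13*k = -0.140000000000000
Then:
No Solution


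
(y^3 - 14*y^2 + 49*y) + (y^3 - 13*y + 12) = 2*y^3 - 14*y^2 + 36*y + 12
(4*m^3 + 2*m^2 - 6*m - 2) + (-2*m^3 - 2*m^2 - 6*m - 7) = 2*m^3 - 12*m - 9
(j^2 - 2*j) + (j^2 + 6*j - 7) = 2*j^2 + 4*j - 7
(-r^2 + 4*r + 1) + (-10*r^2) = -11*r^2 + 4*r + 1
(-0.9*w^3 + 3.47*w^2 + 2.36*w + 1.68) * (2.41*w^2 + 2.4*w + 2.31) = -2.169*w^5 + 6.2027*w^4 + 11.9366*w^3 + 17.7285*w^2 + 9.4836*w + 3.8808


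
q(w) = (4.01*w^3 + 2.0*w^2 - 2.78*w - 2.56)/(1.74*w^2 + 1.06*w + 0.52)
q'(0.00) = 4.69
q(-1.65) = -3.00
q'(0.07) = 5.79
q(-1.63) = -2.95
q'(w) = (-3.48*w - 1.06)*(4.01*w^3 + 2.0*w^2 - 2.78*w - 2.56)/(1.74*w^2 + 1.06*w + 0.52)^2 + (12.03*w^2 + 4.0*w - 2.78)/(1.74*w^2 + 1.06*w + 0.52) = (6.9774*w^4 + 8.5012*w^3 + 13.2128*w^2 + 10.9888*w + 1.268)/(3.0276*w^4 + 3.6888*w^3 + 2.9332*w^2 + 1.1024*w + 0.2704)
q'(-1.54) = 2.63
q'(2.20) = 2.70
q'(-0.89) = 0.37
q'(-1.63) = 2.65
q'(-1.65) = 2.65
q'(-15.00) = 2.31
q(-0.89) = -1.39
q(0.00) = -4.92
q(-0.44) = -3.31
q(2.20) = 3.88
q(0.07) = -4.55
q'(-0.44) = -9.65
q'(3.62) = 2.46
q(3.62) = 7.50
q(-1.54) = -2.71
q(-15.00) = -34.68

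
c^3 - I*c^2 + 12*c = c*(c - 4*I)*(c + 3*I)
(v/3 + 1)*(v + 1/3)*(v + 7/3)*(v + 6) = v^4/3 + 35*v^3/9 + 385*v^2/27 + 55*v/3 + 14/3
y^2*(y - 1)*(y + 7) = y^4 + 6*y^3 - 7*y^2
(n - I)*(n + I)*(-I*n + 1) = -I*n^3 + n^2 - I*n + 1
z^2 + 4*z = z*(z + 4)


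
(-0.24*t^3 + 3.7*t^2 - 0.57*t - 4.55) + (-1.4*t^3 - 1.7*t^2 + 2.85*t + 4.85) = -1.64*t^3 + 2.0*t^2 + 2.28*t + 0.3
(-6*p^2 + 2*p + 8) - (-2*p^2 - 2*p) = -4*p^2 + 4*p + 8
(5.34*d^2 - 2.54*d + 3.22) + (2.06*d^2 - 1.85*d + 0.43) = 7.4*d^2 - 4.39*d + 3.65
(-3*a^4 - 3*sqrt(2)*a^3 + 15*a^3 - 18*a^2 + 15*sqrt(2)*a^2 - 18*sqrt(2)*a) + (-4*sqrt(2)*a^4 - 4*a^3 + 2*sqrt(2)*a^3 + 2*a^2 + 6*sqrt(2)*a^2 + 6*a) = -4*sqrt(2)*a^4 - 3*a^4 - sqrt(2)*a^3 + 11*a^3 - 16*a^2 + 21*sqrt(2)*a^2 - 18*sqrt(2)*a + 6*a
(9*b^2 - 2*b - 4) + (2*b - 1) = 9*b^2 - 5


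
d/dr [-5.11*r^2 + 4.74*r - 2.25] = 4.74 - 10.22*r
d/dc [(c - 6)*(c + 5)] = 2*c - 1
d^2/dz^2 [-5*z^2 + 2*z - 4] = -10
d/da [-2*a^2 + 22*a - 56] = 22 - 4*a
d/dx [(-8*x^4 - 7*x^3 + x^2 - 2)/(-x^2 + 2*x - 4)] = (16*x^5 - 41*x^4 + 100*x^3 + 86*x^2 - 12*x + 4)/(x^4 - 4*x^3 + 12*x^2 - 16*x + 16)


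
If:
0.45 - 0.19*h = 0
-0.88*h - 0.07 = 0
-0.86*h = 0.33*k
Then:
No Solution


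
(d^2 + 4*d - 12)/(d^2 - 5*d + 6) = (d + 6)/(d - 3)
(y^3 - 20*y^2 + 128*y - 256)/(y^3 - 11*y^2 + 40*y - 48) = (y^2 - 16*y + 64)/(y^2 - 7*y + 12)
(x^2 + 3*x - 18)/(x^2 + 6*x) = (x - 3)/x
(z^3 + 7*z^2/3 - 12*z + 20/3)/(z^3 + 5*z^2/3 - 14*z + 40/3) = (3*z - 2)/(3*z - 4)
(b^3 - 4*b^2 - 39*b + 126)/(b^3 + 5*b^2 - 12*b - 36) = (b - 7)/(b + 2)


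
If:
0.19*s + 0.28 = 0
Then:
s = -1.47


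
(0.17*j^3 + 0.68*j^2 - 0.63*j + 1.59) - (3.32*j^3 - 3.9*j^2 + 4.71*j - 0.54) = -3.15*j^3 + 4.58*j^2 - 5.34*j + 2.13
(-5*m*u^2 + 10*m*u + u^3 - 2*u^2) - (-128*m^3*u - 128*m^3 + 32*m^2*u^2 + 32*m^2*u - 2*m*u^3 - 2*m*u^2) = 128*m^3*u + 128*m^3 - 32*m^2*u^2 - 32*m^2*u + 2*m*u^3 - 3*m*u^2 + 10*m*u + u^3 - 2*u^2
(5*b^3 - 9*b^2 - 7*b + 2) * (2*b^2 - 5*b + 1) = 10*b^5 - 43*b^4 + 36*b^3 + 30*b^2 - 17*b + 2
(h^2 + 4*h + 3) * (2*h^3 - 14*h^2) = 2*h^5 - 6*h^4 - 50*h^3 - 42*h^2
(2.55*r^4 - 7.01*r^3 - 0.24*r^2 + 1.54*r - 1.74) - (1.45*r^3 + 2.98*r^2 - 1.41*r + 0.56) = 2.55*r^4 - 8.46*r^3 - 3.22*r^2 + 2.95*r - 2.3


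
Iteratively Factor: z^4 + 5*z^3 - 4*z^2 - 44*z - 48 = (z - 3)*(z^3 + 8*z^2 + 20*z + 16) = (z - 3)*(z + 4)*(z^2 + 4*z + 4) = (z - 3)*(z + 2)*(z + 4)*(z + 2)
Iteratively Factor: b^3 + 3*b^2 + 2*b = (b + 1)*(b^2 + 2*b) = b*(b + 1)*(b + 2)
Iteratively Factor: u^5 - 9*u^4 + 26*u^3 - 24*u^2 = (u)*(u^4 - 9*u^3 + 26*u^2 - 24*u) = u*(u - 2)*(u^3 - 7*u^2 + 12*u) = u^2*(u - 2)*(u^2 - 7*u + 12) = u^2*(u - 3)*(u - 2)*(u - 4)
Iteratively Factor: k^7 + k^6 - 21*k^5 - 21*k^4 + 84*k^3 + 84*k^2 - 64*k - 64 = (k - 4)*(k^6 + 5*k^5 - k^4 - 25*k^3 - 16*k^2 + 20*k + 16) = (k - 4)*(k + 1)*(k^5 + 4*k^4 - 5*k^3 - 20*k^2 + 4*k + 16) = (k - 4)*(k + 1)^2*(k^4 + 3*k^3 - 8*k^2 - 12*k + 16) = (k - 4)*(k - 2)*(k + 1)^2*(k^3 + 5*k^2 + 2*k - 8) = (k - 4)*(k - 2)*(k + 1)^2*(k + 4)*(k^2 + k - 2) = (k - 4)*(k - 2)*(k - 1)*(k + 1)^2*(k + 4)*(k + 2)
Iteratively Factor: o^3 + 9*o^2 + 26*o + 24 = (o + 2)*(o^2 + 7*o + 12) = (o + 2)*(o + 4)*(o + 3)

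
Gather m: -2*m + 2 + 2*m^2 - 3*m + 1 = 2*m^2 - 5*m + 3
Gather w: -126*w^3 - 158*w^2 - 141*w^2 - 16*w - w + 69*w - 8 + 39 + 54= -126*w^3 - 299*w^2 + 52*w + 85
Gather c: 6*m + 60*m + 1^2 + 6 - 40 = 66*m - 33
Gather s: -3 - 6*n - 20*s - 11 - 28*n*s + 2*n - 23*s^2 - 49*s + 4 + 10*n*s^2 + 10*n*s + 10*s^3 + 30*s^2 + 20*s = -4*n + 10*s^3 + s^2*(10*n + 7) + s*(-18*n - 49) - 10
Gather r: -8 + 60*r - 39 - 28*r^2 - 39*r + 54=-28*r^2 + 21*r + 7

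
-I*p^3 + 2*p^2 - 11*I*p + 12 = (p - 3*I)*(p + 4*I)*(-I*p + 1)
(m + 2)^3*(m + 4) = m^4 + 10*m^3 + 36*m^2 + 56*m + 32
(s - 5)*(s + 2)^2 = s^3 - s^2 - 16*s - 20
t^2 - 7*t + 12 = (t - 4)*(t - 3)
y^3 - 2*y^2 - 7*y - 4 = (y - 4)*(y + 1)^2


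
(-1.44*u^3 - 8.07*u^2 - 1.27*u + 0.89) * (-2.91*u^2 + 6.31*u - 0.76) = 4.1904*u^5 + 14.3973*u^4 - 46.1316*u^3 - 4.4704*u^2 + 6.5811*u - 0.6764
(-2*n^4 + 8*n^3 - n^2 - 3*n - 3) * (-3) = 6*n^4 - 24*n^3 + 3*n^2 + 9*n + 9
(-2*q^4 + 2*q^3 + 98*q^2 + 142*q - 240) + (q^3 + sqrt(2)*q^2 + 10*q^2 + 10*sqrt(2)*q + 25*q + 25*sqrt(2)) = -2*q^4 + 3*q^3 + sqrt(2)*q^2 + 108*q^2 + 10*sqrt(2)*q + 167*q - 240 + 25*sqrt(2)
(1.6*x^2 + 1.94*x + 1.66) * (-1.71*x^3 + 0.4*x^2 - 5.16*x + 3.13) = -2.736*x^5 - 2.6774*x^4 - 10.3186*x^3 - 4.3384*x^2 - 2.4934*x + 5.1958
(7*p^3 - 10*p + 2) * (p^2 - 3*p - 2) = 7*p^5 - 21*p^4 - 24*p^3 + 32*p^2 + 14*p - 4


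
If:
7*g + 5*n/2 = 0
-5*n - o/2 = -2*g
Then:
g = o/32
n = -7*o/80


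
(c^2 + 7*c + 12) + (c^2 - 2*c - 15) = 2*c^2 + 5*c - 3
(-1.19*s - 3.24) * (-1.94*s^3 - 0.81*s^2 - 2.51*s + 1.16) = 2.3086*s^4 + 7.2495*s^3 + 5.6113*s^2 + 6.752*s - 3.7584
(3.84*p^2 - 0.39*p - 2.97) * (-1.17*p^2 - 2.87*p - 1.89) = -4.4928*p^4 - 10.5645*p^3 - 2.6634*p^2 + 9.261*p + 5.6133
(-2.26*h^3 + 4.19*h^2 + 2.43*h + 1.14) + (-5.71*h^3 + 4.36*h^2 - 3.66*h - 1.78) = -7.97*h^3 + 8.55*h^2 - 1.23*h - 0.64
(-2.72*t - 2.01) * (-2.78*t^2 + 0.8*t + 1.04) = 7.5616*t^3 + 3.4118*t^2 - 4.4368*t - 2.0904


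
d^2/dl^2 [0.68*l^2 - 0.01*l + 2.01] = 1.36000000000000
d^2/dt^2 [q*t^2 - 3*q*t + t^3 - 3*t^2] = 2*q + 6*t - 6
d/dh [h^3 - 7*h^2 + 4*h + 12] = 3*h^2 - 14*h + 4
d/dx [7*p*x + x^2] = 7*p + 2*x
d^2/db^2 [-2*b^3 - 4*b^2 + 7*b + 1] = -12*b - 8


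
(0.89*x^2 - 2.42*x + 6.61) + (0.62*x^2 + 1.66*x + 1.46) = 1.51*x^2 - 0.76*x + 8.07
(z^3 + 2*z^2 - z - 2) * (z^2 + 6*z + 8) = z^5 + 8*z^4 + 19*z^3 + 8*z^2 - 20*z - 16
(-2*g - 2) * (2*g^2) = -4*g^3 - 4*g^2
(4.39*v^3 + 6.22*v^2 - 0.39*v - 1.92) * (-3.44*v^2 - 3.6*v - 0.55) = -15.1016*v^5 - 37.2008*v^4 - 23.4649*v^3 + 4.5878*v^2 + 7.1265*v + 1.056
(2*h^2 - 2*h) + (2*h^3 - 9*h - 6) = 2*h^3 + 2*h^2 - 11*h - 6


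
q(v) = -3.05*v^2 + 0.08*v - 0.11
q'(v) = 0.08 - 6.1*v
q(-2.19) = -14.91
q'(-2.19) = 13.44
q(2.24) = -15.23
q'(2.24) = -13.58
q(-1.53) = -7.37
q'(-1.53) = 9.41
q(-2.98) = -27.43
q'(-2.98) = 18.26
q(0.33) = -0.42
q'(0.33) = -1.93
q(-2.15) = -14.38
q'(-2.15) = 13.20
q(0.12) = -0.14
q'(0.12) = -0.65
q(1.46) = -6.49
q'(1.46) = -8.83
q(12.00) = -438.35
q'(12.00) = -73.12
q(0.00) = -0.11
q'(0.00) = 0.08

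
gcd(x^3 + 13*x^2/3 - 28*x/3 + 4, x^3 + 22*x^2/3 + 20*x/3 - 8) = x^2 + 16*x/3 - 4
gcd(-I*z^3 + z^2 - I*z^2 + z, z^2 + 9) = 1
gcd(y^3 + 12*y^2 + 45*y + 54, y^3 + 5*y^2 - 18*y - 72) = y^2 + 9*y + 18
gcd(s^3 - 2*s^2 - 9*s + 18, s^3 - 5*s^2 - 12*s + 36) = s^2 + s - 6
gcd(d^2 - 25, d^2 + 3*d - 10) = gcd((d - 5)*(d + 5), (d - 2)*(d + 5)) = d + 5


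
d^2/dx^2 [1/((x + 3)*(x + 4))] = 2*((x + 3)^2 + (x + 3)*(x + 4) + (x + 4)^2)/((x + 3)^3*(x + 4)^3)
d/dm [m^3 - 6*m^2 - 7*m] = 3*m^2 - 12*m - 7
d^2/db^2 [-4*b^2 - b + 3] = -8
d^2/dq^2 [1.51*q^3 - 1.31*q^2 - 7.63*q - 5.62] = 9.06*q - 2.62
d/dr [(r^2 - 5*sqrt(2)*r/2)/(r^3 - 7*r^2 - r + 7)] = (r*(2*r - 5*sqrt(2))*(-3*r^2 + 14*r + 1) + (4*r - 5*sqrt(2))*(r^3 - 7*r^2 - r + 7))/(2*(r^3 - 7*r^2 - r + 7)^2)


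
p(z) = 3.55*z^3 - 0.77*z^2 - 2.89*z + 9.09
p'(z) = 10.65*z^2 - 1.54*z - 2.89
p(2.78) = 71.38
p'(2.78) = 75.14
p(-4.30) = -274.97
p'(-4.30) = 200.65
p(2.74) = 68.42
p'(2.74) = 72.85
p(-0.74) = 9.37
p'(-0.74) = 4.08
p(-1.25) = 4.57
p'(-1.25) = 15.68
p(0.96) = 8.75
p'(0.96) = 5.45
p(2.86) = 77.57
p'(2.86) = 79.82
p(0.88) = 8.37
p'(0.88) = 4.00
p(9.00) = 2508.66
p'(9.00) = 845.90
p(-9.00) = -2615.22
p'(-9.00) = 873.62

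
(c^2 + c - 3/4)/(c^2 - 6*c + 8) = (c^2 + c - 3/4)/(c^2 - 6*c + 8)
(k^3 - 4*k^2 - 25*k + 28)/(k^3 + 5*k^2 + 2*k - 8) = (k - 7)/(k + 2)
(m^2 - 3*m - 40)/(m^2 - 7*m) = (m^2 - 3*m - 40)/(m*(m - 7))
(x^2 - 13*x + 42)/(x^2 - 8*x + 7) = (x - 6)/(x - 1)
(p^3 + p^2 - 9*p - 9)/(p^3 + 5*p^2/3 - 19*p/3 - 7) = 3*(p - 3)/(3*p - 7)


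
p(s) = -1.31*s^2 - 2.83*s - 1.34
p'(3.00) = -10.69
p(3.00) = -21.62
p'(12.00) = -34.27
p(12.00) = -223.94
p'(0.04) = -2.93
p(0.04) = -1.46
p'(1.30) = -6.24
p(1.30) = -7.23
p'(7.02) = -21.22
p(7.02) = -85.76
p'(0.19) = -3.33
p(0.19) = -1.92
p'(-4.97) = 10.19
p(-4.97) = -19.63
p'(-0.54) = -1.42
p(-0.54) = -0.19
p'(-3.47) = 6.26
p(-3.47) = -7.29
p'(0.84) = -5.03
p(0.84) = -4.64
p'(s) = -2.62*s - 2.83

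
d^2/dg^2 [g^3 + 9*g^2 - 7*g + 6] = 6*g + 18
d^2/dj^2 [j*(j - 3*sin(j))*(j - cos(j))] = 3*j^2*sin(j) + j^2*cos(j) + 4*j*sin(j) - 6*j*sin(2*j) - 12*j*cos(j) + 6*j - 6*sin(j) - 2*cos(j) + 6*cos(2*j)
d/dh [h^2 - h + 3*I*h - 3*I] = 2*h - 1 + 3*I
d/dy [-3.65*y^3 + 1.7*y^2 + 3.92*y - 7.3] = -10.95*y^2 + 3.4*y + 3.92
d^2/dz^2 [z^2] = 2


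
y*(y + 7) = y^2 + 7*y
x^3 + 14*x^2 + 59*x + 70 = (x + 2)*(x + 5)*(x + 7)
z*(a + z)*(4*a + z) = 4*a^2*z + 5*a*z^2 + z^3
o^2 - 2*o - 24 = (o - 6)*(o + 4)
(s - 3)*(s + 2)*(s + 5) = s^3 + 4*s^2 - 11*s - 30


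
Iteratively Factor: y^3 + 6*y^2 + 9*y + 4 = (y + 4)*(y^2 + 2*y + 1) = (y + 1)*(y + 4)*(y + 1)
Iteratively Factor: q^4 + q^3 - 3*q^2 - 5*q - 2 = (q - 2)*(q^3 + 3*q^2 + 3*q + 1) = (q - 2)*(q + 1)*(q^2 + 2*q + 1) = (q - 2)*(q + 1)^2*(q + 1)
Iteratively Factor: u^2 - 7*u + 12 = (u - 4)*(u - 3)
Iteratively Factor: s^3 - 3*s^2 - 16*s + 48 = (s - 3)*(s^2 - 16) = (s - 3)*(s + 4)*(s - 4)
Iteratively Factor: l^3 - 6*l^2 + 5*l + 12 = (l + 1)*(l^2 - 7*l + 12) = (l - 3)*(l + 1)*(l - 4)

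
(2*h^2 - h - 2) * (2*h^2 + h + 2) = 4*h^4 - h^2 - 4*h - 4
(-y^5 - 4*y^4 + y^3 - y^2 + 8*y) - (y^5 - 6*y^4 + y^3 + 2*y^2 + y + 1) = -2*y^5 + 2*y^4 - 3*y^2 + 7*y - 1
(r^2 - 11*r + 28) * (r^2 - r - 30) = r^4 - 12*r^3 + 9*r^2 + 302*r - 840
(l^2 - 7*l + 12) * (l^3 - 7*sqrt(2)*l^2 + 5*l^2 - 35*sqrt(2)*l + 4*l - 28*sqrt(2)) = l^5 - 7*sqrt(2)*l^4 - 2*l^4 - 19*l^3 + 14*sqrt(2)*l^3 + 32*l^2 + 133*sqrt(2)*l^2 - 224*sqrt(2)*l + 48*l - 336*sqrt(2)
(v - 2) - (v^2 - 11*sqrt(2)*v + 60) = -v^2 + v + 11*sqrt(2)*v - 62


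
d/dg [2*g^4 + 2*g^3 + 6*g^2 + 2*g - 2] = 8*g^3 + 6*g^2 + 12*g + 2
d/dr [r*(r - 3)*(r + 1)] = 3*r^2 - 4*r - 3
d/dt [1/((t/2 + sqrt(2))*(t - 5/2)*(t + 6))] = 4*(-2*(t + 6)*(t + 2*sqrt(2)) - (t + 6)*(2*t - 5) - (t + 2*sqrt(2))*(2*t - 5))/((t + 6)^2*(t + 2*sqrt(2))^2*(2*t - 5)^2)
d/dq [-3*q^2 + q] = 1 - 6*q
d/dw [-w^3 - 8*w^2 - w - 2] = -3*w^2 - 16*w - 1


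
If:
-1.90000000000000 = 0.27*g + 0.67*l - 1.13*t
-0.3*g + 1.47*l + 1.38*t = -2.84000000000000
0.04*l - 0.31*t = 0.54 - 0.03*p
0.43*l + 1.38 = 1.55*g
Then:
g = 0.26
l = -2.26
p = 25.20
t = 0.41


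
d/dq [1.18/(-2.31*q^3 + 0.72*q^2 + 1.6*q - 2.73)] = (8.1774*q^2 - 1.6992*q - 1.888)/(2.31*q^3 - 0.72*q^2 - 1.6*q + 2.73)^2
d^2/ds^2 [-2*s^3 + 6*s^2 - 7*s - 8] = 12 - 12*s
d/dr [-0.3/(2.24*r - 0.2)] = 0.672/(2.24*r - 0.2)^2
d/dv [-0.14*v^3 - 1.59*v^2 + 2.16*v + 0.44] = -0.42*v^2 - 3.18*v + 2.16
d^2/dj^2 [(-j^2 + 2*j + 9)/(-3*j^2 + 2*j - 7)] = 12*(-2*j^3 - 51*j^2 + 48*j + 29)/(27*j^6 - 54*j^5 + 225*j^4 - 260*j^3 + 525*j^2 - 294*j + 343)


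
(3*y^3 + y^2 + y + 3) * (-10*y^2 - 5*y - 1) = -30*y^5 - 25*y^4 - 18*y^3 - 36*y^2 - 16*y - 3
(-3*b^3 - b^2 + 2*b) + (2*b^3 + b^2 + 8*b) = -b^3 + 10*b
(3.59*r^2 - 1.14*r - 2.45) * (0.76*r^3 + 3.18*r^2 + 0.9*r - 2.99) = 2.7284*r^5 + 10.5498*r^4 - 2.2562*r^3 - 19.5511*r^2 + 1.2036*r + 7.3255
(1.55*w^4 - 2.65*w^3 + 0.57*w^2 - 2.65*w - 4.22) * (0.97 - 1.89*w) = -2.9295*w^5 + 6.512*w^4 - 3.6478*w^3 + 5.5614*w^2 + 5.4053*w - 4.0934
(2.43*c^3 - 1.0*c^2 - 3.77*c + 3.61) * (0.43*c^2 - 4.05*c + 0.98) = 1.0449*c^5 - 10.2715*c^4 + 4.8103*c^3 + 15.8408*c^2 - 18.3151*c + 3.5378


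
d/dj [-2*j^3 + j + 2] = 1 - 6*j^2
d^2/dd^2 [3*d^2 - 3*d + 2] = 6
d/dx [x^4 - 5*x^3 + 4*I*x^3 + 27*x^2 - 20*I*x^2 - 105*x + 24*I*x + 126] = 4*x^3 + x^2*(-15 + 12*I) + x*(54 - 40*I) - 105 + 24*I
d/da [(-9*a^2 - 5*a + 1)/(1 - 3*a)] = (27*a^2 - 18*a - 2)/(9*a^2 - 6*a + 1)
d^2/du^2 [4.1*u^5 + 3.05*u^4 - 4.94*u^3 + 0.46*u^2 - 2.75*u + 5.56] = 82.0*u^3 + 36.6*u^2 - 29.64*u + 0.92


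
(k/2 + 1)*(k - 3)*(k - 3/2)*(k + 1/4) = k^4/2 - 9*k^3/8 - 41*k^2/16 + 63*k/16 + 9/8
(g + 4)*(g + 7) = g^2 + 11*g + 28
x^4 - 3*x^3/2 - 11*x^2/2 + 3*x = x*(x - 3)*(x - 1/2)*(x + 2)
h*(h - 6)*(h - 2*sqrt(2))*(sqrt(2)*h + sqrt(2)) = sqrt(2)*h^4 - 5*sqrt(2)*h^3 - 4*h^3 - 6*sqrt(2)*h^2 + 20*h^2 + 24*h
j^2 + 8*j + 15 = (j + 3)*(j + 5)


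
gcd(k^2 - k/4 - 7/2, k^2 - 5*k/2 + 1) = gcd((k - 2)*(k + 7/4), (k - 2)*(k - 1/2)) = k - 2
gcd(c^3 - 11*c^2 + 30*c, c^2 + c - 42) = c - 6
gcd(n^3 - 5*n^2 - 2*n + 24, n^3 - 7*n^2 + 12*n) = n^2 - 7*n + 12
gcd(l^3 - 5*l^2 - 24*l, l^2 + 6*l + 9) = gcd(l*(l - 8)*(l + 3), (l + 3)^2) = l + 3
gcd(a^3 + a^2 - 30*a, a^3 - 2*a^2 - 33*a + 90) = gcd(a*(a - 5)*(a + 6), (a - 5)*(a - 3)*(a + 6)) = a^2 + a - 30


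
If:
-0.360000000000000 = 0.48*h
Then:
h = -0.75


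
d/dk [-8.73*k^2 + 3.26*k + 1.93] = 3.26 - 17.46*k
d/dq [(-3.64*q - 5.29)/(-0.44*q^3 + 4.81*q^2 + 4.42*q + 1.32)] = (-3.2032*q^3 + 10.5256*q^2 + 50.8898*q + 18.577)/(0.1936*q^6 - 4.2328*q^5 + 19.2465*q^4 + 41.3588*q^3 + 32.2348*q^2 + 11.6688*q + 1.7424)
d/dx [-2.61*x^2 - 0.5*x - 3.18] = -5.22*x - 0.5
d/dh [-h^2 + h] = 1 - 2*h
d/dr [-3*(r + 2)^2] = -6*r - 12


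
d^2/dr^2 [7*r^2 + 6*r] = 14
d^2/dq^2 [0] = 0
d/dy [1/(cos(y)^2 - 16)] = 2*sin(y)*cos(y)/(cos(y)^2 - 16)^2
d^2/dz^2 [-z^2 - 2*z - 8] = -2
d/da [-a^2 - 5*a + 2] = -2*a - 5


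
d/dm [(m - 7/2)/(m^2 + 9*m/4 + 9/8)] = 64*(-m^2 + 7*m + 9)/(64*m^4 + 288*m^3 + 468*m^2 + 324*m + 81)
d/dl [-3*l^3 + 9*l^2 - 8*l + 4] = -9*l^2 + 18*l - 8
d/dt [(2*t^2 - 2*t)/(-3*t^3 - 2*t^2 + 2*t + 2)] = 2*(3*t^4 - 6*t^3 + 4*t - 2)/(9*t^6 + 12*t^5 - 8*t^4 - 20*t^3 - 4*t^2 + 8*t + 4)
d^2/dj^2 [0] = 0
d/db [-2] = 0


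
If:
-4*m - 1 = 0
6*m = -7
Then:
No Solution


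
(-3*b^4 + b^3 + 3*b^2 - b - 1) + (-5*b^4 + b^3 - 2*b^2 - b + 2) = -8*b^4 + 2*b^3 + b^2 - 2*b + 1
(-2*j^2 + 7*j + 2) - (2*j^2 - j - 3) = -4*j^2 + 8*j + 5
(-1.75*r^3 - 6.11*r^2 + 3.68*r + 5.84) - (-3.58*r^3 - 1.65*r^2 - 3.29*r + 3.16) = 1.83*r^3 - 4.46*r^2 + 6.97*r + 2.68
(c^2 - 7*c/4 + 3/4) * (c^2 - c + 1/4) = c^4 - 11*c^3/4 + 11*c^2/4 - 19*c/16 + 3/16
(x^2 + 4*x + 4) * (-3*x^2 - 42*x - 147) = -3*x^4 - 54*x^3 - 327*x^2 - 756*x - 588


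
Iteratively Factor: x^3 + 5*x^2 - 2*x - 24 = (x - 2)*(x^2 + 7*x + 12) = (x - 2)*(x + 4)*(x + 3)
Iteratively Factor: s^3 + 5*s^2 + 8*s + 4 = (s + 2)*(s^2 + 3*s + 2) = (s + 1)*(s + 2)*(s + 2)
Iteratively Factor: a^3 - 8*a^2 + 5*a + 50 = (a + 2)*(a^2 - 10*a + 25) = (a - 5)*(a + 2)*(a - 5)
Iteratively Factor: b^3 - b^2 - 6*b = (b + 2)*(b^2 - 3*b) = b*(b + 2)*(b - 3)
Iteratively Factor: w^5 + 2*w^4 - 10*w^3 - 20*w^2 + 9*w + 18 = (w + 3)*(w^4 - w^3 - 7*w^2 + w + 6) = (w + 1)*(w + 3)*(w^3 - 2*w^2 - 5*w + 6) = (w - 1)*(w + 1)*(w + 3)*(w^2 - w - 6) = (w - 3)*(w - 1)*(w + 1)*(w + 3)*(w + 2)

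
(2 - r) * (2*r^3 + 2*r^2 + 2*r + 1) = -2*r^4 + 2*r^3 + 2*r^2 + 3*r + 2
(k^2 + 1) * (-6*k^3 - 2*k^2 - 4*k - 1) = -6*k^5 - 2*k^4 - 10*k^3 - 3*k^2 - 4*k - 1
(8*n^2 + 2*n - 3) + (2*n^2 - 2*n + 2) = 10*n^2 - 1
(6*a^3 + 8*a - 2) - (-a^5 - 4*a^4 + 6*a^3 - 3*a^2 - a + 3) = a^5 + 4*a^4 + 3*a^2 + 9*a - 5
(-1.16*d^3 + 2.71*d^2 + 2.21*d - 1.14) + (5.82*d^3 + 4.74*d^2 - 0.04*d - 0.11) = 4.66*d^3 + 7.45*d^2 + 2.17*d - 1.25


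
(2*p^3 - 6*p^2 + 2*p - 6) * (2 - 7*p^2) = -14*p^5 + 42*p^4 - 10*p^3 + 30*p^2 + 4*p - 12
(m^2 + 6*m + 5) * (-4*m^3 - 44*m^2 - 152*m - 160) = -4*m^5 - 68*m^4 - 436*m^3 - 1292*m^2 - 1720*m - 800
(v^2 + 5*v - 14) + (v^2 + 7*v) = 2*v^2 + 12*v - 14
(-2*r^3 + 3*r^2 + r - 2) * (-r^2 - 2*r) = 2*r^5 + r^4 - 7*r^3 + 4*r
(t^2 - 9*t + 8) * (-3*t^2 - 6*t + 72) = -3*t^4 + 21*t^3 + 102*t^2 - 696*t + 576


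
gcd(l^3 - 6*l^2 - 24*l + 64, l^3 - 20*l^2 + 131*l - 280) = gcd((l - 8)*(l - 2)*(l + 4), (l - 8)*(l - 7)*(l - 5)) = l - 8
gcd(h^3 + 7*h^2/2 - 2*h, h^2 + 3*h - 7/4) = h - 1/2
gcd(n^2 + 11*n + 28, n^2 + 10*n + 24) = n + 4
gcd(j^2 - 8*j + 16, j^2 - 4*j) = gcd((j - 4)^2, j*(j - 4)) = j - 4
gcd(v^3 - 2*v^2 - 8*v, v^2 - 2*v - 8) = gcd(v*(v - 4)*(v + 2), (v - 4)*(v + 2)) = v^2 - 2*v - 8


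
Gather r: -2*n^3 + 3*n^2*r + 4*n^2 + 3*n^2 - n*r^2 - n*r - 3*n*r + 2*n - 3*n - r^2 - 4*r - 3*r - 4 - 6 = -2*n^3 + 7*n^2 - n + r^2*(-n - 1) + r*(3*n^2 - 4*n - 7) - 10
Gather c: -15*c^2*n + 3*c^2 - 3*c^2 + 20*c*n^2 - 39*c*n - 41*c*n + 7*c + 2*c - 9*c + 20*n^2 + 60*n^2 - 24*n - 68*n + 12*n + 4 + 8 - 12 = -15*c^2*n + c*(20*n^2 - 80*n) + 80*n^2 - 80*n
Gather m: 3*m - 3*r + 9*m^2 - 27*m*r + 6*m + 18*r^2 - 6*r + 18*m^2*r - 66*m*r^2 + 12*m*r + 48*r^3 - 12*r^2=m^2*(18*r + 9) + m*(-66*r^2 - 15*r + 9) + 48*r^3 + 6*r^2 - 9*r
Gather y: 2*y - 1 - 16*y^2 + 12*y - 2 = -16*y^2 + 14*y - 3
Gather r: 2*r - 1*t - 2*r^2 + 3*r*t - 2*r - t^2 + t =-2*r^2 + 3*r*t - t^2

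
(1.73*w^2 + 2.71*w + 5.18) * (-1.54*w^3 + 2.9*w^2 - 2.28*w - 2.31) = -2.6642*w^5 + 0.843599999999999*w^4 - 4.0626*w^3 + 4.8469*w^2 - 18.0705*w - 11.9658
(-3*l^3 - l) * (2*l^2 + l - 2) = -6*l^5 - 3*l^4 + 4*l^3 - l^2 + 2*l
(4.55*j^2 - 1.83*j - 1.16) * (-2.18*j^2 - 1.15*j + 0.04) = -9.919*j^4 - 1.2431*j^3 + 4.8153*j^2 + 1.2608*j - 0.0464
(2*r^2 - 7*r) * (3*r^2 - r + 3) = 6*r^4 - 23*r^3 + 13*r^2 - 21*r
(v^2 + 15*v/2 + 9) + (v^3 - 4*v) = v^3 + v^2 + 7*v/2 + 9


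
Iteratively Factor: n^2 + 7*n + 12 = (n + 3)*(n + 4)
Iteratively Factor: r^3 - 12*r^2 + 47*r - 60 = (r - 5)*(r^2 - 7*r + 12) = (r - 5)*(r - 4)*(r - 3)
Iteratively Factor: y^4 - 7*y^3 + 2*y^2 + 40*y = (y - 4)*(y^3 - 3*y^2 - 10*y) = (y - 5)*(y - 4)*(y^2 + 2*y) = (y - 5)*(y - 4)*(y + 2)*(y)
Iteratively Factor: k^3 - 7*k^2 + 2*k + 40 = (k - 5)*(k^2 - 2*k - 8) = (k - 5)*(k + 2)*(k - 4)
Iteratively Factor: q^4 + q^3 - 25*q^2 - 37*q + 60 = (q + 3)*(q^3 - 2*q^2 - 19*q + 20) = (q + 3)*(q + 4)*(q^2 - 6*q + 5) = (q - 5)*(q + 3)*(q + 4)*(q - 1)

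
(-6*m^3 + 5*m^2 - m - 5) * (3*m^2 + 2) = -18*m^5 + 15*m^4 - 15*m^3 - 5*m^2 - 2*m - 10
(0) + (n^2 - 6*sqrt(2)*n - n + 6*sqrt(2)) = n^2 - 6*sqrt(2)*n - n + 6*sqrt(2)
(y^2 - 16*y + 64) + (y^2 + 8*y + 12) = 2*y^2 - 8*y + 76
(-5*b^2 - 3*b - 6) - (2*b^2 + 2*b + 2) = -7*b^2 - 5*b - 8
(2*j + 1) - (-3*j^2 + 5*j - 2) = 3*j^2 - 3*j + 3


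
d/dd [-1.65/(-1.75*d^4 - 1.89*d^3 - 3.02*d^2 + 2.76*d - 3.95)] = (-11.55*d^3 - 9.3555*d^2 - 9.966*d + 4.554)/(1.75*d^4 + 1.89*d^3 + 3.02*d^2 - 2.76*d + 3.95)^2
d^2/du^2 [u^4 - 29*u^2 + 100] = 12*u^2 - 58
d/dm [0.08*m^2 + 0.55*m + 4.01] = 0.16*m + 0.55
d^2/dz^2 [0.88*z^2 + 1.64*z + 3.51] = 1.76000000000000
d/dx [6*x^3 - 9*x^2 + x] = 18*x^2 - 18*x + 1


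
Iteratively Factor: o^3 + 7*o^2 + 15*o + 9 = (o + 3)*(o^2 + 4*o + 3) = (o + 1)*(o + 3)*(o + 3)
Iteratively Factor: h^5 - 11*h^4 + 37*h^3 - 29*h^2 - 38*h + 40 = (h - 2)*(h^4 - 9*h^3 + 19*h^2 + 9*h - 20) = (h - 2)*(h - 1)*(h^3 - 8*h^2 + 11*h + 20) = (h - 5)*(h - 2)*(h - 1)*(h^2 - 3*h - 4) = (h - 5)*(h - 2)*(h - 1)*(h + 1)*(h - 4)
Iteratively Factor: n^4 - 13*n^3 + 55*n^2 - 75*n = (n - 5)*(n^3 - 8*n^2 + 15*n) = n*(n - 5)*(n^2 - 8*n + 15) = n*(n - 5)^2*(n - 3)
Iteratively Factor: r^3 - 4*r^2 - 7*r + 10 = (r + 2)*(r^2 - 6*r + 5) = (r - 5)*(r + 2)*(r - 1)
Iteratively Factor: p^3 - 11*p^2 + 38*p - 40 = (p - 4)*(p^2 - 7*p + 10) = (p - 5)*(p - 4)*(p - 2)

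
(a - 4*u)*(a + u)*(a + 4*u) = a^3 + a^2*u - 16*a*u^2 - 16*u^3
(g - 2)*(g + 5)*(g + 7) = g^3 + 10*g^2 + 11*g - 70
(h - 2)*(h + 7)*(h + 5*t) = h^3 + 5*h^2*t + 5*h^2 + 25*h*t - 14*h - 70*t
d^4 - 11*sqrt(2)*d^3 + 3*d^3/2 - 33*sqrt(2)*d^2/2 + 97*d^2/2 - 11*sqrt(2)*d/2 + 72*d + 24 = (d + 1/2)*(d + 1)*(d - 8*sqrt(2))*(d - 3*sqrt(2))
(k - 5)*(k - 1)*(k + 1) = k^3 - 5*k^2 - k + 5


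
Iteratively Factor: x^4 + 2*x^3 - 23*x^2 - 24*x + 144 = (x - 3)*(x^3 + 5*x^2 - 8*x - 48) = (x - 3)*(x + 4)*(x^2 + x - 12) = (x - 3)*(x + 4)^2*(x - 3)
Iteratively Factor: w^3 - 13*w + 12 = (w - 1)*(w^2 + w - 12) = (w - 1)*(w + 4)*(w - 3)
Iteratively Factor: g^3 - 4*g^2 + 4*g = (g)*(g^2 - 4*g + 4) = g*(g - 2)*(g - 2)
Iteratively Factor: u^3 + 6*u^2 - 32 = (u + 4)*(u^2 + 2*u - 8) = (u + 4)^2*(u - 2)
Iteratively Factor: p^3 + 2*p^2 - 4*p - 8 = (p + 2)*(p^2 - 4) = (p + 2)^2*(p - 2)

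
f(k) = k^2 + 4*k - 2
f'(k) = 2*k + 4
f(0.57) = 0.60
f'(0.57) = 5.14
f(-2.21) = -5.96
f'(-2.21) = -0.42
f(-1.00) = -5.00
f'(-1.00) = 2.00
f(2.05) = 10.40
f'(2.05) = 8.10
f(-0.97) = -4.94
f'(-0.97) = 2.06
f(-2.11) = -5.99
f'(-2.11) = -0.22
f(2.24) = 11.98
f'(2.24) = 8.48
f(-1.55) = -5.80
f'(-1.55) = 0.90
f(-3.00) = -5.00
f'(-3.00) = -2.00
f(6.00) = 58.00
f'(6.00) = 16.00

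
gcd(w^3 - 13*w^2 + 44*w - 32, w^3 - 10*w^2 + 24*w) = w - 4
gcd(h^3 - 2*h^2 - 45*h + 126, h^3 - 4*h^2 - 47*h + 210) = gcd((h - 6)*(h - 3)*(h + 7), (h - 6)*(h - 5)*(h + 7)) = h^2 + h - 42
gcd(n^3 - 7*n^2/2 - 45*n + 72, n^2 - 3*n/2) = n - 3/2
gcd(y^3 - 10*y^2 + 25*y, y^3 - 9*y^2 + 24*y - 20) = y - 5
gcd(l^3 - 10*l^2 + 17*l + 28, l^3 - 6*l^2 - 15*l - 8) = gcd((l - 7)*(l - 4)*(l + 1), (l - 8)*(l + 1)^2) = l + 1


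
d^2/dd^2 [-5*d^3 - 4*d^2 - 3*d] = -30*d - 8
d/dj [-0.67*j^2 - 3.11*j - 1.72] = -1.34*j - 3.11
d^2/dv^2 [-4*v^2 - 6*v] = -8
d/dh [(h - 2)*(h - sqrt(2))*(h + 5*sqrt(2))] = 3*h^2 - 4*h + 8*sqrt(2)*h - 8*sqrt(2) - 10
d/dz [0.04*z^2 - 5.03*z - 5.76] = 0.08*z - 5.03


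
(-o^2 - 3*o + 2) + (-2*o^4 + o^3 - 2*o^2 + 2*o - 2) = -2*o^4 + o^3 - 3*o^2 - o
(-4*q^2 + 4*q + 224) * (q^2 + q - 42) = -4*q^4 + 396*q^2 + 56*q - 9408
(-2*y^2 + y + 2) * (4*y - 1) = -8*y^3 + 6*y^2 + 7*y - 2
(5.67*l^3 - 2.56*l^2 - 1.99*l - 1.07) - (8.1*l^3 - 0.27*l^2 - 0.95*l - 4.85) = -2.43*l^3 - 2.29*l^2 - 1.04*l + 3.78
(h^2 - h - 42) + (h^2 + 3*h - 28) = 2*h^2 + 2*h - 70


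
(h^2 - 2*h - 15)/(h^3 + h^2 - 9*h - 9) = (h - 5)/(h^2 - 2*h - 3)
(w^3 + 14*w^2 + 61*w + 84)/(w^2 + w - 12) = (w^2 + 10*w + 21)/(w - 3)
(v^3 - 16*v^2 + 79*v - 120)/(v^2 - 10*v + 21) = (v^2 - 13*v + 40)/(v - 7)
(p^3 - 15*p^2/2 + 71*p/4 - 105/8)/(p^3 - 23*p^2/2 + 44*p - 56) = (p^2 - 4*p + 15/4)/(p^2 - 8*p + 16)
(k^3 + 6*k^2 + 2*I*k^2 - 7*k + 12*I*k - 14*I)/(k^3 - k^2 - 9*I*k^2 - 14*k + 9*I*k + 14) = (k^2 + k*(7 + 2*I) + 14*I)/(k^2 - 9*I*k - 14)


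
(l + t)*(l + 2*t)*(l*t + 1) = l^3*t + 3*l^2*t^2 + l^2 + 2*l*t^3 + 3*l*t + 2*t^2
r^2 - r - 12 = (r - 4)*(r + 3)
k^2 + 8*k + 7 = (k + 1)*(k + 7)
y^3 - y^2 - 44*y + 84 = (y - 6)*(y - 2)*(y + 7)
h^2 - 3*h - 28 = (h - 7)*(h + 4)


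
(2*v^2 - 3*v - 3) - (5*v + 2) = 2*v^2 - 8*v - 5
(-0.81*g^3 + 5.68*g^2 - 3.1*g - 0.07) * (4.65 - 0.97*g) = 0.7857*g^4 - 9.2761*g^3 + 29.419*g^2 - 14.3471*g - 0.3255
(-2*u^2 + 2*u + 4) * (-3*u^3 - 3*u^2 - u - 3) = 6*u^5 - 16*u^3 - 8*u^2 - 10*u - 12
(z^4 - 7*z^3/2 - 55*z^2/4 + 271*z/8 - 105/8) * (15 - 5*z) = -5*z^5 + 65*z^4/2 + 65*z^3/4 - 3005*z^2/8 + 2295*z/4 - 1575/8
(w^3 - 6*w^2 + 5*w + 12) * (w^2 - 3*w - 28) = w^5 - 9*w^4 - 5*w^3 + 165*w^2 - 176*w - 336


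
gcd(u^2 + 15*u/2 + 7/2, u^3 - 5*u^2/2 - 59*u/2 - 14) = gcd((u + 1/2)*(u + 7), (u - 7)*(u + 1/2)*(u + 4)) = u + 1/2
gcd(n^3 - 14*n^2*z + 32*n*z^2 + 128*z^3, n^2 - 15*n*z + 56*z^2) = -n + 8*z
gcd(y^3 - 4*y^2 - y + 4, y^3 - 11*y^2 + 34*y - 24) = y^2 - 5*y + 4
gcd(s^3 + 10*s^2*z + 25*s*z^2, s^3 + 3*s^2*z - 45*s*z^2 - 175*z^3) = s^2 + 10*s*z + 25*z^2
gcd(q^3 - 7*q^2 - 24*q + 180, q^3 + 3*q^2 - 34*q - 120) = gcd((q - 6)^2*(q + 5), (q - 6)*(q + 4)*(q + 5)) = q^2 - q - 30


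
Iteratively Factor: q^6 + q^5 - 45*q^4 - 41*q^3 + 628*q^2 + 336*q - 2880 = (q + 4)*(q^5 - 3*q^4 - 33*q^3 + 91*q^2 + 264*q - 720) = (q + 4)^2*(q^4 - 7*q^3 - 5*q^2 + 111*q - 180) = (q + 4)^3*(q^3 - 11*q^2 + 39*q - 45) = (q - 5)*(q + 4)^3*(q^2 - 6*q + 9) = (q - 5)*(q - 3)*(q + 4)^3*(q - 3)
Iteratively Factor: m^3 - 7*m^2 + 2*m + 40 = (m - 5)*(m^2 - 2*m - 8) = (m - 5)*(m - 4)*(m + 2)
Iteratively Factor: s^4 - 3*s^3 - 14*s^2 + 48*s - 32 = (s - 1)*(s^3 - 2*s^2 - 16*s + 32) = (s - 1)*(s + 4)*(s^2 - 6*s + 8) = (s - 4)*(s - 1)*(s + 4)*(s - 2)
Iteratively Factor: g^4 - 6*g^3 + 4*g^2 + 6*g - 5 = (g - 5)*(g^3 - g^2 - g + 1) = (g - 5)*(g - 1)*(g^2 - 1) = (g - 5)*(g - 1)^2*(g + 1)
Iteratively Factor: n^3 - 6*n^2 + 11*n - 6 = (n - 2)*(n^2 - 4*n + 3) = (n - 2)*(n - 1)*(n - 3)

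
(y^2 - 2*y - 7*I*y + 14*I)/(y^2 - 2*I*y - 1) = (-y^2 + 2*y + 7*I*y - 14*I)/(-y^2 + 2*I*y + 1)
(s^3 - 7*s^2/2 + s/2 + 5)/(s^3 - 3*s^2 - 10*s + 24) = (s^2 - 3*s/2 - 5/2)/(s^2 - s - 12)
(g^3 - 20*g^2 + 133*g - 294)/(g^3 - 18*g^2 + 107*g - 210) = (g - 7)/(g - 5)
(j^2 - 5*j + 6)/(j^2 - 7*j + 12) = (j - 2)/(j - 4)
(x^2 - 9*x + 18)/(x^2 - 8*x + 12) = (x - 3)/(x - 2)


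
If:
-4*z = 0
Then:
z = 0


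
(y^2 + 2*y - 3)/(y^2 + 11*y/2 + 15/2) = 2*(y - 1)/(2*y + 5)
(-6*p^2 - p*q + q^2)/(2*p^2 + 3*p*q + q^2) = (-3*p + q)/(p + q)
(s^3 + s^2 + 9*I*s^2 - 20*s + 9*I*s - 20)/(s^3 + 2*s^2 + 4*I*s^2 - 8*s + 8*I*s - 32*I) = (s^2 + s*(1 + 5*I) + 5*I)/(s^2 + 2*s - 8)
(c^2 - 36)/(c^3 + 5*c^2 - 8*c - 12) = (c - 6)/(c^2 - c - 2)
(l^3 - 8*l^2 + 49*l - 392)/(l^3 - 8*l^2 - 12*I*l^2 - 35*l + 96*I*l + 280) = (l + 7*I)/(l - 5*I)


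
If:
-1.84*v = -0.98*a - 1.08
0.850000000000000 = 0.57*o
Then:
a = 1.87755102040816*v - 1.10204081632653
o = 1.49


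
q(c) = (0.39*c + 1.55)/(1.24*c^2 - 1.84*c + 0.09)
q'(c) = (1.84 - 2.48*c)*(0.39*c + 1.55)/(1.24*c^2 - 1.84*c + 0.09)^2 + 0.39/(1.24*c^2 - 1.84*c + 0.09) = (-0.4836*c^2 - 3.844*c + 2.8871)/(1.5376*c^4 - 4.5632*c^3 + 3.6088*c^2 - 0.3312*c + 0.0081)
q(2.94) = 0.50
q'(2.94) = -0.43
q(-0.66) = 0.70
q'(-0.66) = 1.53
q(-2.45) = 0.05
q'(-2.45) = 0.06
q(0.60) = -3.14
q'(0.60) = 1.26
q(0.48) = -3.42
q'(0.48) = 3.61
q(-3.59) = 0.01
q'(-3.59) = 0.02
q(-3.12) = 0.02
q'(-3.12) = 0.03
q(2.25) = 1.09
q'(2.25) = -1.65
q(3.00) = 0.47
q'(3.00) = -0.40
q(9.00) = 0.06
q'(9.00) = -0.01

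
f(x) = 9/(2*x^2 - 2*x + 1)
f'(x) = 9*(2 - 4*x)/(2*x^2 - 2*x + 1)^2 = 18*(1 - 2*x)/(2*x^2 - 2*x + 1)^2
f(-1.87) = 0.77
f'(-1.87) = 0.62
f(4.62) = 0.26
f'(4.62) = -0.12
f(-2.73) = 0.42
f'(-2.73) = 0.25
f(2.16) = 1.50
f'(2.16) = -1.65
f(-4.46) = 0.18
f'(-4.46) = 0.07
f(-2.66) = 0.44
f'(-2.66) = 0.27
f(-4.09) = 0.21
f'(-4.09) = 0.09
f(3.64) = 0.45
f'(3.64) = -0.28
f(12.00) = 0.03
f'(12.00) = -0.00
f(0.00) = 9.00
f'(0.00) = 18.00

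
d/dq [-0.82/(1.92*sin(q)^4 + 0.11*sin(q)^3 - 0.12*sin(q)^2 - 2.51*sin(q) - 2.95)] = (6.2976*sin(q)^3 + 0.2706*sin(q)^2 - 0.1968*sin(q) - 2.0582)*cos(q)/(-1.92*sin(q)^4 - 0.11*sin(q)^3 + 0.12*sin(q)^2 + 2.51*sin(q) + 2.95)^2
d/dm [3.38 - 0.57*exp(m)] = -0.57*exp(m)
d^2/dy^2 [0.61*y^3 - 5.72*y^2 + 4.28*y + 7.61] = 3.66*y - 11.44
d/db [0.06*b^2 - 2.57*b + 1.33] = 0.12*b - 2.57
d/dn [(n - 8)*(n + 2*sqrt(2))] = 2*n - 8 + 2*sqrt(2)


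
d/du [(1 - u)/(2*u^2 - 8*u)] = (u^2/2 - u + 2)/(u^2*(u^2 - 8*u + 16))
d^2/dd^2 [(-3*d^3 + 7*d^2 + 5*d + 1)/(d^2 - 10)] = 2*(-25*d^3 + 213*d^2 - 750*d + 710)/(d^6 - 30*d^4 + 300*d^2 - 1000)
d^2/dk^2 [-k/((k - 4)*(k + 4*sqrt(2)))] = 2*(-k*(k - 4)^2 - k*(k - 4)*(k + 4*sqrt(2)) - k*(k + 4*sqrt(2))^2 + (k - 4)^2*(k + 4*sqrt(2)) + (k - 4)*(k + 4*sqrt(2))^2)/((k - 4)^3*(k + 4*sqrt(2))^3)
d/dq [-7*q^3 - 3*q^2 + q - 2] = -21*q^2 - 6*q + 1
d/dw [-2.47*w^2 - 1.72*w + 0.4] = -4.94*w - 1.72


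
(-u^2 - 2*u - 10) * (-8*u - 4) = 8*u^3 + 20*u^2 + 88*u + 40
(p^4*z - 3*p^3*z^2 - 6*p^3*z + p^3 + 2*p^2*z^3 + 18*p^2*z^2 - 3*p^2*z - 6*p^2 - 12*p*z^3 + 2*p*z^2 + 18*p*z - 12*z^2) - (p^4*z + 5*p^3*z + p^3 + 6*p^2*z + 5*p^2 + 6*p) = -3*p^3*z^2 - 11*p^3*z + 2*p^2*z^3 + 18*p^2*z^2 - 9*p^2*z - 11*p^2 - 12*p*z^3 + 2*p*z^2 + 18*p*z - 6*p - 12*z^2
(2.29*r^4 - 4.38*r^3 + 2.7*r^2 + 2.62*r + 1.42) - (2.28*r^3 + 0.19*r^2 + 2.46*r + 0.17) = 2.29*r^4 - 6.66*r^3 + 2.51*r^2 + 0.16*r + 1.25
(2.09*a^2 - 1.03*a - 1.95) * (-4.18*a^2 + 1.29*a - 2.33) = -8.7362*a^4 + 7.0015*a^3 + 1.9526*a^2 - 0.1156*a + 4.5435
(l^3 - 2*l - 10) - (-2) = l^3 - 2*l - 8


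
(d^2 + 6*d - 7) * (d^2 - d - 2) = d^4 + 5*d^3 - 15*d^2 - 5*d + 14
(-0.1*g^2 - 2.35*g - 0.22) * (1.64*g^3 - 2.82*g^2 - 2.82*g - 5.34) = -0.164*g^5 - 3.572*g^4 + 6.5482*g^3 + 7.7814*g^2 + 13.1694*g + 1.1748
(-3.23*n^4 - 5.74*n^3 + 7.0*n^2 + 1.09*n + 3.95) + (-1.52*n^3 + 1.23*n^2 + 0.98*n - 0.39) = -3.23*n^4 - 7.26*n^3 + 8.23*n^2 + 2.07*n + 3.56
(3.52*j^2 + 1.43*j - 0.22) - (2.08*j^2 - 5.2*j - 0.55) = 1.44*j^2 + 6.63*j + 0.33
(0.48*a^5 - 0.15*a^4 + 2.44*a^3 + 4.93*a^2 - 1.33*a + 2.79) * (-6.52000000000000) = -3.1296*a^5 + 0.978*a^4 - 15.9088*a^3 - 32.1436*a^2 + 8.6716*a - 18.1908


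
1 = 1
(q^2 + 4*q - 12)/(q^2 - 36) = (q - 2)/(q - 6)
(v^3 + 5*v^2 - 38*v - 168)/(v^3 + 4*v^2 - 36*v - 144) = (v + 7)/(v + 6)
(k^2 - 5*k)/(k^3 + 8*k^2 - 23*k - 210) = k/(k^2 + 13*k + 42)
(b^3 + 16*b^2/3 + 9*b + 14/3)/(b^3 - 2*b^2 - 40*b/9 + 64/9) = 3*(3*b^2 + 10*b + 7)/(9*b^2 - 36*b + 32)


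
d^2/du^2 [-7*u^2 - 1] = -14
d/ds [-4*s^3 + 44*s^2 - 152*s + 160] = -12*s^2 + 88*s - 152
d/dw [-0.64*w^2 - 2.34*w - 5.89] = -1.28*w - 2.34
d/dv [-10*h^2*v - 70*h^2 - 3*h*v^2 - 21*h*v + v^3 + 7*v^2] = -10*h^2 - 6*h*v - 21*h + 3*v^2 + 14*v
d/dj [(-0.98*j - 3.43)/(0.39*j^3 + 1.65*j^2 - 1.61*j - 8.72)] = (0.7644*j^3 + 5.6301*j^2 + 11.319*j + 3.0233)/(0.1521*j^6 + 1.287*j^5 + 1.4667*j^4 - 12.1146*j^3 - 26.1839*j^2 + 28.0784*j + 76.0384)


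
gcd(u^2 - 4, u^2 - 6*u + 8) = u - 2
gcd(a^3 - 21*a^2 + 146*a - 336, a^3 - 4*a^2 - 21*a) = a - 7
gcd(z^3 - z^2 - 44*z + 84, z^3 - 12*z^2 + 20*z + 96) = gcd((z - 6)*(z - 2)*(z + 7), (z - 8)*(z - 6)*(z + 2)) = z - 6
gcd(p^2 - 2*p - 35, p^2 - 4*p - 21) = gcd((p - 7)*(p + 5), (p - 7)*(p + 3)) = p - 7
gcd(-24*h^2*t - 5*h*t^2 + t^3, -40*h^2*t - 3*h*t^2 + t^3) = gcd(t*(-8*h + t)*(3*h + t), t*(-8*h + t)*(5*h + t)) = -8*h*t + t^2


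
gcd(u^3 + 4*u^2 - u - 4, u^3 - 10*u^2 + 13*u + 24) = u + 1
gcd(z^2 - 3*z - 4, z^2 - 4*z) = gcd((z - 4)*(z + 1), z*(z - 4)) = z - 4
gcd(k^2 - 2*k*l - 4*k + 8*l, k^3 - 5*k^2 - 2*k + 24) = k - 4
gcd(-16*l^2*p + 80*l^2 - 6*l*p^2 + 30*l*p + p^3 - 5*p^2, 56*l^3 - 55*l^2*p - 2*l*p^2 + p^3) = -8*l + p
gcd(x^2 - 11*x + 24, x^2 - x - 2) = 1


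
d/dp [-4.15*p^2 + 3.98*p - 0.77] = 3.98 - 8.3*p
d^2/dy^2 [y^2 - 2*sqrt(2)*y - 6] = 2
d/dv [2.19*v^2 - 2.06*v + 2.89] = 4.38*v - 2.06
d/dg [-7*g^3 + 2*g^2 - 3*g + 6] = -21*g^2 + 4*g - 3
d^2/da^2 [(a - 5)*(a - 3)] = 2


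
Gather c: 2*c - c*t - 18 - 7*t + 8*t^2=c*(2 - t) + 8*t^2 - 7*t - 18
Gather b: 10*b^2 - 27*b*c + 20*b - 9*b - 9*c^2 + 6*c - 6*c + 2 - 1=10*b^2 + b*(11 - 27*c) - 9*c^2 + 1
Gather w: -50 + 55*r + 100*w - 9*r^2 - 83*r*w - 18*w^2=-9*r^2 + 55*r - 18*w^2 + w*(100 - 83*r) - 50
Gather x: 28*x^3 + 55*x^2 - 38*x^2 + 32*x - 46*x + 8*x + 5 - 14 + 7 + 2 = 28*x^3 + 17*x^2 - 6*x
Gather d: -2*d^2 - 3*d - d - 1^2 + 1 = -2*d^2 - 4*d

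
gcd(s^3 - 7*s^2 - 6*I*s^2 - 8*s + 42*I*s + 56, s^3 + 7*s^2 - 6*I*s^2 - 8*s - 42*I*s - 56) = s^2 - 6*I*s - 8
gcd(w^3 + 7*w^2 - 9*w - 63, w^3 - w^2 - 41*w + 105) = w^2 + 4*w - 21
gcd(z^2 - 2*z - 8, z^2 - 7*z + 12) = z - 4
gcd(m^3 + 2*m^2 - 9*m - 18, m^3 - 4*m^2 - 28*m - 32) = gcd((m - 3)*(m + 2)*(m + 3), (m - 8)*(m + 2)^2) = m + 2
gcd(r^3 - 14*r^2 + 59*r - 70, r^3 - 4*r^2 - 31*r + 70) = r^2 - 9*r + 14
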